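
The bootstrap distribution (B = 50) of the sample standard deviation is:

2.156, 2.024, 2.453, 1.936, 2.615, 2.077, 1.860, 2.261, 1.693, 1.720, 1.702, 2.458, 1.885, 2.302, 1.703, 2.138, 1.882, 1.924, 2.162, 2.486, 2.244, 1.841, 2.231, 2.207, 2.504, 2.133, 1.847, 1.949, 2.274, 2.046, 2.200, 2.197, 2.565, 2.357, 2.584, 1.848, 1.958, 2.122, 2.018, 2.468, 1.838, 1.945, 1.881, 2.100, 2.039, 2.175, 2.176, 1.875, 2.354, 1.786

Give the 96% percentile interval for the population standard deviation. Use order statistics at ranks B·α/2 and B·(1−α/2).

Sorted replicates: 1.693, 1.702, 1.703, 1.720, 1.786, 1.838, 1.841, 1.847, 1.848, 1.860, 1.875, 1.881, 1.882, 1.885, 1.924, 1.936, 1.945, 1.949, 1.958, 2.018, 2.024, 2.039, 2.046, 2.077, 2.100, 2.122, 2.133, 2.138, 2.156, 2.162, 2.175, 2.176, 2.197, 2.200, 2.207, 2.231, 2.244, 2.261, 2.274, 2.302, 2.354, 2.357, 2.453, 2.458, 2.468, 2.486, 2.504, 2.565, 2.584, 2.615
α = 0.04; lower rank = 50 × 0.020 = 1; upper rank = 50 × 0.980 = 49.
The 1st smallest replicate is 1.693; the 49th is 2.584.

(1.693, 2.584)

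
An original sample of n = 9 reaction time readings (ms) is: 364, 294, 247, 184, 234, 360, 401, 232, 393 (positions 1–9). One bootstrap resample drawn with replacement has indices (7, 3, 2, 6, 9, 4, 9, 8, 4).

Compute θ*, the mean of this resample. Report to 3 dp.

θ* = 298.667

Resample values: 401, 247, 294, 360, 393, 184, 393, 232, 184.
Mean = (401 + 247 + 294 + 360 + 393 + 184 + 393 + 232 + 184) / 9 = 2688.0 / 9 = 298.667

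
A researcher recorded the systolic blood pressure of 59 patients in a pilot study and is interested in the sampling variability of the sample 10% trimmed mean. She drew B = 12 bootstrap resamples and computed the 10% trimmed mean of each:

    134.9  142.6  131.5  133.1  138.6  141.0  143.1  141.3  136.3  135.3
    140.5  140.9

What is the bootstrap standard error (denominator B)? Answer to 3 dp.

Bootstrap SE is the standard deviation of the 12 replicate 10% trimmed means.
Mean of replicates: (134.9 + 142.6 + 131.5 + 133.1 + 138.6 + 141.0 + 143.1 + 141.3 + 136.3 + 135.3 + 140.5 + 140.9) / 12 = 1659.1000 / 12 = 138.2583
Sum of squared deviations: (−3.3583)² + (+4.3417)² + (−6.7583)² + (−5.1583)² + (+0.3417)² + (+2.7417)² + (+4.8417)² + (+3.0417)² + (−1.9583)² + (−2.9583)² + (+2.2417)² + (+2.6417)² = 167.3292
Variance = 167.3292 / 12 = 13.9441
SE* = √13.9441

SE* = 3.734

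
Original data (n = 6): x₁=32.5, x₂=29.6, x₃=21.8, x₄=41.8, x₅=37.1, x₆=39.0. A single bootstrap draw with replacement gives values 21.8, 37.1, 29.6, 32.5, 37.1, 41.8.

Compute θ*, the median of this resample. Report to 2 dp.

Sorted: 21.8, 29.6, 32.5, 37.1, 37.1, 41.8
Median = average of the two middle values = 34.80

θ* = 34.80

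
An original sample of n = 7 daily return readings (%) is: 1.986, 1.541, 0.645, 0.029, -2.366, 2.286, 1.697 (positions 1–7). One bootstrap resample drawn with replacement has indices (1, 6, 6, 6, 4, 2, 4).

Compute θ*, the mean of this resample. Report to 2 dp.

θ* = 1.49

Resample values: 1.986, 2.286, 2.286, 2.286, 0.029, 1.541, 0.029.
Mean = (1.986 + 2.286 + 2.286 + 2.286 + 0.029 + 1.541 + 0.029) / 7 = 10.4430 / 7 = 1.49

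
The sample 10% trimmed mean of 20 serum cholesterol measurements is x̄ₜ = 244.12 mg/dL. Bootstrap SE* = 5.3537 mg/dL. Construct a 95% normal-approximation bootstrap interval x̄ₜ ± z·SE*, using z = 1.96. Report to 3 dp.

(233.627, 254.613)

Margin = 1.96 × 5.3537 = 10.4933
Interval: 244.12 ± 10.4933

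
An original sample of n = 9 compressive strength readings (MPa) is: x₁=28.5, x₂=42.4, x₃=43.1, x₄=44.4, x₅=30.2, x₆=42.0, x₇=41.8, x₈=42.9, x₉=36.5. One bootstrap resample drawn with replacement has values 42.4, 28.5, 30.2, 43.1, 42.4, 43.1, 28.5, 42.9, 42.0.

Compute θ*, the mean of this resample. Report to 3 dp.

Mean = (42.4 + 28.5 + 30.2 + 43.1 + 42.4 + 43.1 + 28.5 + 42.9 + 42.0) / 9 = 343.10 / 9 = 38.122

θ* = 38.122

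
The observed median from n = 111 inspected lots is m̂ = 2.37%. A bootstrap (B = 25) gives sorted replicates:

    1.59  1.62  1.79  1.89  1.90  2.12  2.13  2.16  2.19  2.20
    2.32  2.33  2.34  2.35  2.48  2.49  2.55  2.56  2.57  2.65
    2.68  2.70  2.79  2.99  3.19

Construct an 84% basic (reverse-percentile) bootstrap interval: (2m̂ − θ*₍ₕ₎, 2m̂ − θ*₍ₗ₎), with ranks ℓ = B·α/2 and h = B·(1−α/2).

(1.95, 3.12)

Percentile endpoints at ranks 2 and 23: θ*₍2₎ = 1.62, θ*₍23₎ = 2.79.
Basic interval reflects these around m̂:
  lower = 2 × 2.37 − 2.79 = 1.95
  upper = 2 × 2.37 − 1.62 = 3.12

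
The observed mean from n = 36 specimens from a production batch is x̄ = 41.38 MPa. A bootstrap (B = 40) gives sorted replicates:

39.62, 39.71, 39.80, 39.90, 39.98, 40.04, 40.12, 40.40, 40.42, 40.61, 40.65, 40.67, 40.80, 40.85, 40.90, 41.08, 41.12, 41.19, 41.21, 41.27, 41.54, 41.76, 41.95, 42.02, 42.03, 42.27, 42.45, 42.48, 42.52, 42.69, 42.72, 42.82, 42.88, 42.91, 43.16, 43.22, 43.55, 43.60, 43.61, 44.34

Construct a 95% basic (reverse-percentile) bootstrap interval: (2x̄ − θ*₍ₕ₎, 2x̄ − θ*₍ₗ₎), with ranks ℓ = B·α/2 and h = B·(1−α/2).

(39.15, 43.14)

Percentile endpoints at ranks 1 and 39: θ*₍1₎ = 39.62, θ*₍39₎ = 43.61.
Basic interval reflects these around x̄:
  lower = 2 × 41.38 − 43.61 = 39.15
  upper = 2 × 41.38 − 39.62 = 43.14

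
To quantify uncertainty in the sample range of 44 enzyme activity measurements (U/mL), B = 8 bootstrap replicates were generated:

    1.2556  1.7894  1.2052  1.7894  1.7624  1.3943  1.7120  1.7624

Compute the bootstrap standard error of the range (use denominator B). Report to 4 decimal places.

SE* = 0.2376

Bootstrap SE is the standard deviation of the 8 replicate ranges.
Mean of replicates: (1.2556 + 1.7894 + 1.2052 + 1.7894 + 1.7624 + 1.3943 + 1.7120 + 1.7624) / 8 = 12.67070 / 8 = 1.58384
Sum of squared deviations: (−0.32824)² + (+0.20556)² + (−0.37864)² + (+0.20556)² + (+0.17856)² + (−0.18954)² + (+0.12816)² + (+0.17856)² = 0.45174
Variance = 0.45174 / 8 = 0.05647
SE* = √0.05647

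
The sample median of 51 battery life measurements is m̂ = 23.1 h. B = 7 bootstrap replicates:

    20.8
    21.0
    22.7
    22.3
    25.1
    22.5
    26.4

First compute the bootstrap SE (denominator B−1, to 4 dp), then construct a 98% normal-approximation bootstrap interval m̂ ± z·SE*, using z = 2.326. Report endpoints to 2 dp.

Mean of replicates = 22.9714; sum of squared deviations = 25.6343; SE* = √(25.6343/6) = 2.0670
Margin = 2.326 × 2.0670 = 4.808
Interval: 23.1 ± 4.808

(18.29, 27.91)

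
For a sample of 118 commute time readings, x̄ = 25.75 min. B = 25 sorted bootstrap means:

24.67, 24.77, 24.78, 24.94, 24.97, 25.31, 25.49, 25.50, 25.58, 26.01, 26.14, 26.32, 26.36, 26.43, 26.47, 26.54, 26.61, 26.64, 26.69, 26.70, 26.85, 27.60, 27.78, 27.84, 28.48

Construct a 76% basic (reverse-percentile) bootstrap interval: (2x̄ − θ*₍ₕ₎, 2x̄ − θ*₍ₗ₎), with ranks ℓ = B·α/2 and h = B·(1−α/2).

(23.90, 26.72)

Percentile endpoints at ranks 3 and 22: θ*₍3₎ = 24.78, θ*₍22₎ = 27.60.
Basic interval reflects these around x̄:
  lower = 2 × 25.75 − 27.60 = 23.90
  upper = 2 × 25.75 − 24.78 = 26.72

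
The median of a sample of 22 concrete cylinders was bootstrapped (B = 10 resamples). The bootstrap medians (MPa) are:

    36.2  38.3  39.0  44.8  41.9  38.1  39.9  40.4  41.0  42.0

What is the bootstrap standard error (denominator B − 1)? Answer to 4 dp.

Bootstrap SE is the standard deviation of the 10 replicate medians.
Mean of replicates: (36.2 + 38.3 + 39.0 + 44.8 + 41.9 + 38.1 + 39.9 + 40.4 + 41.0 + 42.0) / 10 = 401.60000 / 10 = 40.16000
Sum of squared deviations: (−3.96000)² + (−1.86000)² + (−1.16000)² + (+4.64000)² + (+1.74000)² + (−2.06000)² + (−0.26000)² + (+0.24000)² + (+0.84000)² + (+1.84000)² = 53.50400
Variance = 53.50400 / 9 = 5.94489
SE* = √5.94489

SE* = 2.4382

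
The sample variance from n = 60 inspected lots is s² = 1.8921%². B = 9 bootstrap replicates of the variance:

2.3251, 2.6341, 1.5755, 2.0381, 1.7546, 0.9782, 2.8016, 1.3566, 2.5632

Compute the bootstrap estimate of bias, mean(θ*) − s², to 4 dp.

mean(θ*) = (2.3251 + 2.6341 + 1.5755 + 2.0381 + 1.7546 + 0.9782 + 2.8016 + 1.3566 + 2.5632) / 9 = 2.00300
bias = 2.00300 − 1.8921

bias = +0.1109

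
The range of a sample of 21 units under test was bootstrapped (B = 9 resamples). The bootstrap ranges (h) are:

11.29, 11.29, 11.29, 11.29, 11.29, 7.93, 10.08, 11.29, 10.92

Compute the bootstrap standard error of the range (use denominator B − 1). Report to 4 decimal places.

SE* = 1.1280

Bootstrap SE is the standard deviation of the 9 replicate ranges.
Mean of replicates: (11.29 + 11.29 + 11.29 + 11.29 + 11.29 + 7.93 + 10.08 + 11.29 + 10.92) / 9 = 96.67000 / 9 = 10.74111
Sum of squared deviations: (+0.54889)² + (+0.54889)² + (+0.54889)² + (+0.54889)² + (+0.54889)² + (−2.81111)² + (−0.66111)² + (+0.54889)² + (+0.17889)² = 10.17909
Variance = 10.17909 / 8 = 1.27239
SE* = √1.27239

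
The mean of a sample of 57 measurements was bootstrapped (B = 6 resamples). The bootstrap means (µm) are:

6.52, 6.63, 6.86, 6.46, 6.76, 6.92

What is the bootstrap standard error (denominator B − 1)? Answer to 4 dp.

Bootstrap SE is the standard deviation of the 6 replicate means.
Mean of replicates: (6.52 + 6.63 + 6.86 + 6.46 + 6.76 + 6.92) / 6 = 40.15000 / 6 = 6.69167
Sum of squared deviations: (−0.17167)² + (−0.06167)² + (+0.16833)² + (−0.23167)² + (+0.06833)² + (+0.22833)² = 0.17208
Variance = 0.17208 / 5 = 0.03442
SE* = √0.03442

SE* = 0.1855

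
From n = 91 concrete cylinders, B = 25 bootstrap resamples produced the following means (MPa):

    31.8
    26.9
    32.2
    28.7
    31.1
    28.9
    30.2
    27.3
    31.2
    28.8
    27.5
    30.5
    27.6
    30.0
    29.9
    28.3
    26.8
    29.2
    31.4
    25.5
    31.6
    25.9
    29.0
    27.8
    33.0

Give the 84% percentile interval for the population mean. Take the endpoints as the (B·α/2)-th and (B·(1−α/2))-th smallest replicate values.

(25.9, 31.8)

Sorted replicates: 25.5, 25.9, 26.8, 26.9, 27.3, 27.5, 27.6, 27.8, 28.3, 28.7, 28.8, 28.9, 29.0, 29.2, 29.9, 30.0, 30.2, 30.5, 31.1, 31.2, 31.4, 31.6, 31.8, 32.2, 33.0
α = 0.16; lower rank = 25 × 0.080 = 2; upper rank = 25 × 0.920 = 23.
The 2nd smallest replicate is 25.9; the 23rd is 31.8.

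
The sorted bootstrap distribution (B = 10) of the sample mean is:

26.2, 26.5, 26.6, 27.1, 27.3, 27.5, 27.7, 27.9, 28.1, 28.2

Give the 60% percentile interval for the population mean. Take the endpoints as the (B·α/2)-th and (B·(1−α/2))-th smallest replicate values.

(26.5, 27.9)

α = 0.40; lower rank = 10 × 0.200 = 2; upper rank = 10 × 0.800 = 8.
The 2nd smallest replicate is 26.5; the 8th is 27.9.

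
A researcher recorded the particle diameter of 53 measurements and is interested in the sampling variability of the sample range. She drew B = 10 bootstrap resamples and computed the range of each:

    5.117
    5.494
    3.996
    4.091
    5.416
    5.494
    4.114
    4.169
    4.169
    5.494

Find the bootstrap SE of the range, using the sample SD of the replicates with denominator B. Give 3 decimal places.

SE* = 0.657

Bootstrap SE is the standard deviation of the 10 replicate ranges.
Mean of replicates: (5.117 + 5.494 + 3.996 + 4.091 + 5.416 + 5.494 + 4.114 + 4.169 + 4.169 + 5.494) / 10 = 47.5540 / 10 = 4.7554
Sum of squared deviations: (+0.3616)² + (+0.7386)² + (−0.7594)² + (−0.6644)² + (+0.6606)² + (+0.7386)² + (−0.6414)² + (−0.5864)² + (−0.5864)² + (+0.7386)² = 4.3210
Variance = 4.3210 / 10 = 0.4321
SE* = √0.4321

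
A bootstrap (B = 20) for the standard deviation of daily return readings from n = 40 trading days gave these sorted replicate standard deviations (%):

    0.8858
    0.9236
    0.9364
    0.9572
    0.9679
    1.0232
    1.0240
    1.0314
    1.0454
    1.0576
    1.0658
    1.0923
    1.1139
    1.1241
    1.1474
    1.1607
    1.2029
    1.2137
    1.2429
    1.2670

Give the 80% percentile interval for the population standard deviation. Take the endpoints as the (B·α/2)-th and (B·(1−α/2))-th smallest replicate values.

(0.9236, 1.2137)

α = 0.20; lower rank = 20 × 0.100 = 2; upper rank = 20 × 0.900 = 18.
The 2nd smallest replicate is 0.9236; the 18th is 1.2137.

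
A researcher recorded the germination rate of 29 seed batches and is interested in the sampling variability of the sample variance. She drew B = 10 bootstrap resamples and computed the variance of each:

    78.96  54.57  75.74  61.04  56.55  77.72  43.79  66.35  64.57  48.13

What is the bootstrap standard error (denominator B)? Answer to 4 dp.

SE* = 11.6335

Bootstrap SE is the standard deviation of the 10 replicate variances.
Mean of replicates: (78.96 + 54.57 + 75.74 + 61.04 + 56.55 + 77.72 + 43.79 + 66.35 + 64.57 + 48.13) / 10 = 627.42000 / 10 = 62.74200
Sum of squared deviations: (+16.21800)² + (−8.17200)² + (+12.99800)² + (−1.70200)² + (−6.19200)² + (+14.97800)² + (−18.95200)² + (+3.60800)² + (+1.82800)² + (−14.61200)² = 1353.37936
Variance = 1353.37936 / 10 = 135.33794
SE* = √135.33794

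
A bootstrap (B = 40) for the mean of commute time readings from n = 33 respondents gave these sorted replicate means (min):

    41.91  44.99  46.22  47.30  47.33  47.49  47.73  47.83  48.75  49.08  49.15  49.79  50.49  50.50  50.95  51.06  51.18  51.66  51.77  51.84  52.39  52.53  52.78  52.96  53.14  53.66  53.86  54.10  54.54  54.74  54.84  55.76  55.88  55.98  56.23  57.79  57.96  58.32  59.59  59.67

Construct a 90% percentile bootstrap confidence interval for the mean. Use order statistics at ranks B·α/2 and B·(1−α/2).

(44.99, 58.32)

α = 0.10; lower rank = 40 × 0.050 = 2; upper rank = 40 × 0.950 = 38.
The 2nd smallest replicate is 44.99; the 38th is 58.32.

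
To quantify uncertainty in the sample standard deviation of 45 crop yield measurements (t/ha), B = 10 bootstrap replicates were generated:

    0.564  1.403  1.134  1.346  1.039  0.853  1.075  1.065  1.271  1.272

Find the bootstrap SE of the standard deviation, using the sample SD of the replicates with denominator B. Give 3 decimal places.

SE* = 0.238

Bootstrap SE is the standard deviation of the 10 replicate standard deviations.
Mean of replicates: (0.564 + 1.403 + 1.134 + 1.346 + 1.039 + 0.853 + 1.075 + 1.065 + 1.271 + 1.272) / 10 = 11.0220 / 10 = 1.1022
Sum of squared deviations: (−0.5382)² + (+0.3008)² + (+0.0318)² + (+0.2438)² + (−0.0632)² + (−0.2492)² + (−0.0272)² + (−0.0372)² + (+0.1688)² + (+0.1698)² = 0.5661
Variance = 0.5661 / 10 = 0.0566
SE* = √0.0566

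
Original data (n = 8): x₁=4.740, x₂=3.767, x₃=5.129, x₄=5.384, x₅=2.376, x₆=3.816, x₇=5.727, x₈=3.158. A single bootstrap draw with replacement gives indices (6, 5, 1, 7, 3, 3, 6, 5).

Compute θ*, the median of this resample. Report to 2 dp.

Resample values: 3.816, 2.376, 4.740, 5.727, 5.129, 5.129, 3.816, 2.376.
Sorted: 2.376, 2.376, 3.816, 3.816, 4.740, 5.129, 5.129, 5.727
Median = average of the two middle values = 4.28

θ* = 4.28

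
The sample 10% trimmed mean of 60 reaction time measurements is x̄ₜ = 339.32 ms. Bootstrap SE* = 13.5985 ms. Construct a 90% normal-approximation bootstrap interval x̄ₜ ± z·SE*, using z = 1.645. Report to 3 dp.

Margin = 1.645 × 13.5985 = 22.3695
Interval: 339.32 ± 22.3695

(316.950, 361.690)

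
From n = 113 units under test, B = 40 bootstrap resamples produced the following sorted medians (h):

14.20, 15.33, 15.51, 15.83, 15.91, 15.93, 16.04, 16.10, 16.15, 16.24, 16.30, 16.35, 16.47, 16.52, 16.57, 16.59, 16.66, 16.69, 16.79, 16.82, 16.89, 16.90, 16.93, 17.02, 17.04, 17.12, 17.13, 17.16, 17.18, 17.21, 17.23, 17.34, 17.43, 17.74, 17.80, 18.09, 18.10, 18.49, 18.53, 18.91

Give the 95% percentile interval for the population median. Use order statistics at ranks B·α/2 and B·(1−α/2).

(14.20, 18.53)

α = 0.05; lower rank = 40 × 0.025 = 1; upper rank = 40 × 0.975 = 39.
The 1st smallest replicate is 14.20; the 39th is 18.53.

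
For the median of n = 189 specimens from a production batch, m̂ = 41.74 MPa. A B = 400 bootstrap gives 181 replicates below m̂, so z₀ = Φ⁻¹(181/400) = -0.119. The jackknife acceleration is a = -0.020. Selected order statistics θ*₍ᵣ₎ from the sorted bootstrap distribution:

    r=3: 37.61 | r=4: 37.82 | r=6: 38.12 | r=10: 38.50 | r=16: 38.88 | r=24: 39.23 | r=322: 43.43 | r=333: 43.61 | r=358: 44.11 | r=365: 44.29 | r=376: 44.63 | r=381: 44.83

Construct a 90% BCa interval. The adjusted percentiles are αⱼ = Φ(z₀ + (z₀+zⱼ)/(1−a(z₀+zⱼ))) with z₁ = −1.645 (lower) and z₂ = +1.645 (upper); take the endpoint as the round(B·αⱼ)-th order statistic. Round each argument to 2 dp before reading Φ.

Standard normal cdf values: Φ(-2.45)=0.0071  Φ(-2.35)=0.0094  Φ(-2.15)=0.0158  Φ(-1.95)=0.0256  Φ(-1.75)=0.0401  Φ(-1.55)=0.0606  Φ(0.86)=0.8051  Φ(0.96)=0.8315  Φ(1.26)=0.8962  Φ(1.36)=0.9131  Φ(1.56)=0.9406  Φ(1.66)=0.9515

Lower: z₀ + z₁ = -0.119 + (-1.645) = -1.764; 1 − a(z₀+z₁) = 1 − (-0.020)(-1.764) = 0.9647; argument = -0.119 + (-1.764)/0.9647 = -1.9475 → -1.95.
α₁ = Φ(-1.95) = 0.0256; rank = round(400 × 0.0256) = 10; θ*₍10₎ = 38.50.
Upper: z₀ + z₂ = 1.526; 1 − a(z₀+z₂) = 1.0305; argument = 1.3618 → 1.36; α₂ = 0.9131; rank = 365; θ*₍365₎ = 44.29.

(38.50, 44.29)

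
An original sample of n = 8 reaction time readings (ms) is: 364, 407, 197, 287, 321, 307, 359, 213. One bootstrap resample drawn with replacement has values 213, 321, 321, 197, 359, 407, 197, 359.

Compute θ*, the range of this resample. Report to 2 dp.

Range = 407 − 197 = 210.00

θ* = 210.00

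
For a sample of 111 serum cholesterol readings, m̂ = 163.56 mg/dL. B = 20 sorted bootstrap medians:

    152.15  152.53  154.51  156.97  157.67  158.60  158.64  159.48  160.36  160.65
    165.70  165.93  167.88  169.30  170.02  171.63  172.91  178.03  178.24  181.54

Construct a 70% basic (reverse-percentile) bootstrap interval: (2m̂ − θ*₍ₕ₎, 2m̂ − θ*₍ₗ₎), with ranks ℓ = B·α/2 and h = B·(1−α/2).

(154.21, 172.61)

Percentile endpoints at ranks 3 and 17: θ*₍3₎ = 154.51, θ*₍17₎ = 172.91.
Basic interval reflects these around m̂:
  lower = 2 × 163.56 − 172.91 = 154.21
  upper = 2 × 163.56 − 154.51 = 172.61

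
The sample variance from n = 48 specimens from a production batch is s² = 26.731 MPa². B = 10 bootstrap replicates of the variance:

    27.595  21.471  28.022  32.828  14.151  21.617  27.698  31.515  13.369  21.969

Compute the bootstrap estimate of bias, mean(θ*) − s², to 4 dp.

mean(θ*) = (27.595 + 21.471 + 28.022 + 32.828 + 14.151 + 21.617 + 27.698 + 31.515 + 13.369 + 21.969) / 10 = 24.02350
bias = 24.02350 − 26.731

bias = −2.7075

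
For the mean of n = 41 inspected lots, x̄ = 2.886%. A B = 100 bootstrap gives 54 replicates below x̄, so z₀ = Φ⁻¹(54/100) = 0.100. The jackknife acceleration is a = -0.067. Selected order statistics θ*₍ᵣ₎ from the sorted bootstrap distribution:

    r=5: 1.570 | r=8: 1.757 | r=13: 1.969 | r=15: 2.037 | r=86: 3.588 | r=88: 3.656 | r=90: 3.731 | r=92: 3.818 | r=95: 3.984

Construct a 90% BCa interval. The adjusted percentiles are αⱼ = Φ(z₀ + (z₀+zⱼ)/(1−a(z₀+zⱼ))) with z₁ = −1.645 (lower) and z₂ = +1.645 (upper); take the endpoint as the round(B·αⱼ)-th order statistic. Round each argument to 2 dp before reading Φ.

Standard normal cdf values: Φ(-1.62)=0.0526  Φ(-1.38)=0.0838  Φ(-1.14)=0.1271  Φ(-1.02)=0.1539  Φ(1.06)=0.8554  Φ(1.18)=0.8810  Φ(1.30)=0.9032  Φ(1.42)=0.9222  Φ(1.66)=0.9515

(1.570, 3.984)

Lower: z₀ + z₁ = 0.100 + (-1.645) = -1.545; 1 − a(z₀+z₁) = 1 − (-0.067)(-1.545) = 0.8965; argument = 0.100 + (-1.545)/0.8965 = -1.6234 → -1.62.
α₁ = Φ(-1.62) = 0.0526; rank = round(100 × 0.0526) = 5; θ*₍5₎ = 1.570.
Upper: z₀ + z₂ = 1.745; 1 − a(z₀+z₂) = 1.1169; argument = 1.6623 → 1.66; α₂ = 0.9515; rank = 95; θ*₍95₎ = 3.984.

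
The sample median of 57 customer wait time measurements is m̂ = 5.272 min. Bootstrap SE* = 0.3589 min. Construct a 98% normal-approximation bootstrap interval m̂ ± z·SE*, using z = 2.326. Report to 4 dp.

Margin = 2.326 × 0.3589 = 0.83480
Interval: 5.272 ± 0.83480

(4.4372, 6.1068)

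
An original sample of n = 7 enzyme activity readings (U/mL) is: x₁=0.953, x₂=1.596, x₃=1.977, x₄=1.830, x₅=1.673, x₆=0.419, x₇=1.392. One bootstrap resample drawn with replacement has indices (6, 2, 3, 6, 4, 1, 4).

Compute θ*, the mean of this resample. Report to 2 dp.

Resample values: 0.419, 1.596, 1.977, 0.419, 1.830, 0.953, 1.830.
Mean = (0.419 + 1.596 + 1.977 + 0.419 + 1.830 + 0.953 + 1.830) / 7 = 9.0240 / 7 = 1.29

θ* = 1.29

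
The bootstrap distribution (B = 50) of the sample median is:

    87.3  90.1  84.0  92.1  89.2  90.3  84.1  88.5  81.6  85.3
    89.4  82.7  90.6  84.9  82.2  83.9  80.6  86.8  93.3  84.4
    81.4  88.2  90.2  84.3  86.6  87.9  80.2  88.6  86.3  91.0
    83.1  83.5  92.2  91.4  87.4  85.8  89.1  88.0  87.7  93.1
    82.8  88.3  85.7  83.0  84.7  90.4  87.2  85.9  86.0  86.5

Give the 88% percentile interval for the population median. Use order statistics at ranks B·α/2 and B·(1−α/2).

(81.4, 92.1)

Sorted replicates: 80.2, 80.6, 81.4, 81.6, 82.2, 82.7, 82.8, 83.0, 83.1, 83.5, 83.9, 84.0, 84.1, 84.3, 84.4, 84.7, 84.9, 85.3, 85.7, 85.8, 85.9, 86.0, 86.3, 86.5, 86.6, 86.8, 87.2, 87.3, 87.4, 87.7, 87.9, 88.0, 88.2, 88.3, 88.5, 88.6, 89.1, 89.2, 89.4, 90.1, 90.2, 90.3, 90.4, 90.6, 91.0, 91.4, 92.1, 92.2, 93.1, 93.3
α = 0.12; lower rank = 50 × 0.060 = 3; upper rank = 50 × 0.940 = 47.
The 3rd smallest replicate is 81.4; the 47th is 92.1.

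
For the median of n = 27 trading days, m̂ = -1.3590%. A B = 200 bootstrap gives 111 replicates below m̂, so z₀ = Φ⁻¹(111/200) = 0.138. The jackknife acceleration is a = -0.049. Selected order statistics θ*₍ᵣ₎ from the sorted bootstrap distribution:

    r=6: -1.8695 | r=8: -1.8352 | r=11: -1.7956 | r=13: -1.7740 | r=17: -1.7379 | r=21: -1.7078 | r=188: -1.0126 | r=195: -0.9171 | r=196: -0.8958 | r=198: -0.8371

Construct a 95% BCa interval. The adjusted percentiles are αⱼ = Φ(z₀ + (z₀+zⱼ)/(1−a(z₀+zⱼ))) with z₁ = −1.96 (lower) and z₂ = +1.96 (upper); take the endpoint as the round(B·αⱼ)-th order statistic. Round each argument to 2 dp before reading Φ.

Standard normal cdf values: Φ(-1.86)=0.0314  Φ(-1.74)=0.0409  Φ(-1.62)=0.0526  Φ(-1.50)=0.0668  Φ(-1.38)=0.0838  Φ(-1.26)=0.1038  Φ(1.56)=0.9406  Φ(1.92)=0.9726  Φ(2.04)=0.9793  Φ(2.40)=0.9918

Lower: z₀ + z₁ = 0.138 + (-1.960) = -1.822; 1 − a(z₀+z₁) = 1 − (-0.049)(-1.822) = 0.9107; argument = 0.138 + (-1.822)/0.9107 = -1.8626 → -1.86.
α₁ = Φ(-1.86) = 0.0314; rank = round(200 × 0.0314) = 6; θ*₍6₎ = -1.8695.
Upper: z₀ + z₂ = 2.098; 1 − a(z₀+z₂) = 1.1028; argument = 2.0404 → 2.04; α₂ = 0.9793; rank = 196; θ*₍196₎ = -0.8958.

(-1.8695, -0.8958)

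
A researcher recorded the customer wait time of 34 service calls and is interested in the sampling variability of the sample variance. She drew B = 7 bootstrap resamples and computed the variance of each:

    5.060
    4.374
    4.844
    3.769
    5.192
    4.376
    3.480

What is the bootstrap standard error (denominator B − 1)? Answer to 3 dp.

Bootstrap SE is the standard deviation of the 7 replicate variances.
Mean of replicates: (5.060 + 4.374 + 4.844 + 3.769 + 5.192 + 4.376 + 3.480) / 7 = 31.0950 / 7 = 4.4421
Sum of squared deviations: (+0.6179)² + (−0.0681)² + (+0.4019)² + (−0.6731)² + (+0.7499)² + (−0.0661)² + (−0.9621)² = 2.4934
Variance = 2.4934 / 6 = 0.4156
SE* = √0.4156

SE* = 0.645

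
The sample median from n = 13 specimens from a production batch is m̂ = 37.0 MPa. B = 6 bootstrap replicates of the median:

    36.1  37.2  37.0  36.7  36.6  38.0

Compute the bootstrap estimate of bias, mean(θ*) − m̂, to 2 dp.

bias = −0.07

mean(θ*) = (36.1 + 37.2 + 37.0 + 36.7 + 36.6 + 38.0) / 6 = 36.933
bias = 36.933 − 37.0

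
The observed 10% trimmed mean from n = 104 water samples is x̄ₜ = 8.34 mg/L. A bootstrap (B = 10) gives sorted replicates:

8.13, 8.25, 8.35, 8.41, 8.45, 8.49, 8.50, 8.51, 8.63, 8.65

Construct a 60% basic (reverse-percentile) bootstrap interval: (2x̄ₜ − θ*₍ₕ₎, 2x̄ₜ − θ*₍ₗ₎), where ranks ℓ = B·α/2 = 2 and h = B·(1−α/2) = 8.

Percentile endpoints at ranks 2 and 8: θ*₍2₎ = 8.25, θ*₍8₎ = 8.51.
Basic interval reflects these around x̄ₜ:
  lower = 2 × 8.34 − 8.51 = 8.17
  upper = 2 × 8.34 − 8.25 = 8.43

(8.17, 8.43)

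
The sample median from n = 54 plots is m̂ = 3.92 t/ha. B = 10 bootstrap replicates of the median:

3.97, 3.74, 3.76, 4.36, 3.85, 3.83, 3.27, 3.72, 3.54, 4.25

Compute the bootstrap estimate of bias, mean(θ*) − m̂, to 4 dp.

bias = −0.0910

mean(θ*) = (3.97 + 3.74 + 3.76 + 4.36 + 3.85 + 3.83 + 3.27 + 3.72 + 3.54 + 4.25) / 10 = 3.82900
bias = 3.82900 − 3.92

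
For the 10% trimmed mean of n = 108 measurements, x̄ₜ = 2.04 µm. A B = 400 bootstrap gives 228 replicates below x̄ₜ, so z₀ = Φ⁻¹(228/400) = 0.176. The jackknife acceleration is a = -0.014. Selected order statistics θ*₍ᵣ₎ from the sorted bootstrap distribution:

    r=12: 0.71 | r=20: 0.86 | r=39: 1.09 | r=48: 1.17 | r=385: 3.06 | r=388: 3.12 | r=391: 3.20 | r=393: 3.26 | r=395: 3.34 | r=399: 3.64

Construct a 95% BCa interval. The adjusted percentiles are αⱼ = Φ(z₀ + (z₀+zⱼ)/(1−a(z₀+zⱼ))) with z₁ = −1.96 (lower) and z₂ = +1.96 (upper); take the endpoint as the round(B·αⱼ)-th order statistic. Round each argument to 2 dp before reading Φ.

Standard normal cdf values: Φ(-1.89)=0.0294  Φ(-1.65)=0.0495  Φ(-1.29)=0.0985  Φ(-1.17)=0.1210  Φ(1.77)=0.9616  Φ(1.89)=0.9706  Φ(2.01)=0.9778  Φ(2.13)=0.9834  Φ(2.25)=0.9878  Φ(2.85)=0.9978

Lower: z₀ + z₁ = 0.176 + (-1.960) = -1.784; 1 − a(z₀+z₁) = 1 − (-0.014)(-1.784) = 0.9750; argument = 0.176 + (-1.784)/0.9750 = -1.6537 → -1.65.
α₁ = Φ(-1.65) = 0.0495; rank = round(400 × 0.0495) = 20; θ*₍20₎ = 0.86.
Upper: z₀ + z₂ = 2.136; 1 − a(z₀+z₂) = 1.0299; argument = 2.2500 → 2.25; α₂ = 0.9878; rank = 395; θ*₍395₎ = 3.34.

(0.86, 3.34)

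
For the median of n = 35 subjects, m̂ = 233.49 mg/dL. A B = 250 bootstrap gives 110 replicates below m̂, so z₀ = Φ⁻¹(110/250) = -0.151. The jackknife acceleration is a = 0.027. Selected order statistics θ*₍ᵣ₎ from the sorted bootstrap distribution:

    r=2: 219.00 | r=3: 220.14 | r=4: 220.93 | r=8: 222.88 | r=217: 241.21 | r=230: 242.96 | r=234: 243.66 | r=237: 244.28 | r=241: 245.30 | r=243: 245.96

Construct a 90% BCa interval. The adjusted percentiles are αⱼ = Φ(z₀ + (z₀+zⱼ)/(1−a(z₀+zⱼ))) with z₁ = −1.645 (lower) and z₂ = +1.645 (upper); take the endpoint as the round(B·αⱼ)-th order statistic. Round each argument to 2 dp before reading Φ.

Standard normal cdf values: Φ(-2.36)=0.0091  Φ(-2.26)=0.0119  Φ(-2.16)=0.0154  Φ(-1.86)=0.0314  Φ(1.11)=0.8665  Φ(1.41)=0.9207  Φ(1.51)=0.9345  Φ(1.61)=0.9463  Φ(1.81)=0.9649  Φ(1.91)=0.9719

(222.88, 242.96)

Lower: z₀ + z₁ = -0.151 + (-1.645) = -1.796; 1 − a(z₀+z₁) = 1 − (0.027)(-1.796) = 1.0485; argument = -0.151 + (-1.796)/1.0485 = -1.8639 → -1.86.
α₁ = Φ(-1.86) = 0.0314; rank = round(250 × 0.0314) = 8; θ*₍8₎ = 222.88.
Upper: z₀ + z₂ = 1.494; 1 − a(z₀+z₂) = 0.9597; argument = 1.4058 → 1.41; α₂ = 0.9207; rank = 230; θ*₍230₎ = 242.96.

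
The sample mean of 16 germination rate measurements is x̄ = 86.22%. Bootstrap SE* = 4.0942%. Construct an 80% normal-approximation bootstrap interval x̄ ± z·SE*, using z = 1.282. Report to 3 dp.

Margin = 1.282 × 4.0942 = 5.2488
Interval: 86.22 ± 5.2488

(80.971, 91.469)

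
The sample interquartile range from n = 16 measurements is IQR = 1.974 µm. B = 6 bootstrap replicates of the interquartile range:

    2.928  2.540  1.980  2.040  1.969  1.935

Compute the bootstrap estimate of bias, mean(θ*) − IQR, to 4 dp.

mean(θ*) = (2.928 + 2.540 + 1.980 + 2.040 + 1.969 + 1.935) / 6 = 2.23200
bias = 2.23200 − 1.974

bias = +0.2580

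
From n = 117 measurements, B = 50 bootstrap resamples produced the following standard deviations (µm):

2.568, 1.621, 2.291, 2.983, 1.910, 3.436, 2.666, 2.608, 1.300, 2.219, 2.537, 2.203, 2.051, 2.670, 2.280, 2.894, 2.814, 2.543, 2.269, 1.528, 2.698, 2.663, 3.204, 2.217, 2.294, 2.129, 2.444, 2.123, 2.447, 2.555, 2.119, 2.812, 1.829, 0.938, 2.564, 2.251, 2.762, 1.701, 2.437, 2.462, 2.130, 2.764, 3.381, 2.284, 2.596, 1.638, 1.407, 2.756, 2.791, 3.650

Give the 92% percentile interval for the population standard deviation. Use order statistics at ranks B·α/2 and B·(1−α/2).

(1.300, 3.381)

Sorted replicates: 0.938, 1.300, 1.407, 1.528, 1.621, 1.638, 1.701, 1.829, 1.910, 2.051, 2.119, 2.123, 2.129, 2.130, 2.203, 2.217, 2.219, 2.251, 2.269, 2.280, 2.284, 2.291, 2.294, 2.437, 2.444, 2.447, 2.462, 2.537, 2.543, 2.555, 2.564, 2.568, 2.596, 2.608, 2.663, 2.666, 2.670, 2.698, 2.756, 2.762, 2.764, 2.791, 2.812, 2.814, 2.894, 2.983, 3.204, 3.381, 3.436, 3.650
α = 0.08; lower rank = 50 × 0.040 = 2; upper rank = 50 × 0.960 = 48.
The 2nd smallest replicate is 1.300; the 48th is 3.381.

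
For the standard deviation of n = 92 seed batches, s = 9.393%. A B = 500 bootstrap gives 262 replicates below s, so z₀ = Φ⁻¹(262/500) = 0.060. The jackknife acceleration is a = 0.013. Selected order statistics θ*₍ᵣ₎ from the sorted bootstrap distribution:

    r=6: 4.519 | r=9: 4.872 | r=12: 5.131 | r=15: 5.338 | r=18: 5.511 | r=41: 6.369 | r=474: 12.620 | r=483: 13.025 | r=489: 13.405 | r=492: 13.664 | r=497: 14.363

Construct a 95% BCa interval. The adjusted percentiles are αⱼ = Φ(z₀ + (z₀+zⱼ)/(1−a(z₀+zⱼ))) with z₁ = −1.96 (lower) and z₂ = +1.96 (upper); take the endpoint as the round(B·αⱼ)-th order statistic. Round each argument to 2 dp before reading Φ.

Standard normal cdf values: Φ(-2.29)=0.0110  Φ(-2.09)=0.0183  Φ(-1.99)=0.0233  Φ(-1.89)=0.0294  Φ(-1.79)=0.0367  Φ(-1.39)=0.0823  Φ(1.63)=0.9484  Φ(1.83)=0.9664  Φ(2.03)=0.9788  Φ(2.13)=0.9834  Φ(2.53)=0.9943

Lower: z₀ + z₁ = 0.060 + (-1.960) = -1.900; 1 − a(z₀+z₁) = 1 − (0.013)(-1.900) = 1.0247; argument = 0.060 + (-1.900)/1.0247 = -1.7942 → -1.79.
α₁ = Φ(-1.79) = 0.0367; rank = round(500 × 0.0367) = 18; θ*₍18₎ = 5.511.
Upper: z₀ + z₂ = 2.020; 1 − a(z₀+z₂) = 0.9737; argument = 2.1345 → 2.13; α₂ = 0.9834; rank = 492; θ*₍492₎ = 13.664.

(5.511, 13.664)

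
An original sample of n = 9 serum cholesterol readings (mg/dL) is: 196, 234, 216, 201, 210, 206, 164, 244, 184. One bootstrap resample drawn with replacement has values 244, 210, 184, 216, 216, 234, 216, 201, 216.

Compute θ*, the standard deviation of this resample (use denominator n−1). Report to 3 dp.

Mean = 215.2222; sum of squared deviations = 2387.5556
s² = 2387.5556 / 8 = 298.4444
s = √298.4444 = 17.276

θ* = 17.276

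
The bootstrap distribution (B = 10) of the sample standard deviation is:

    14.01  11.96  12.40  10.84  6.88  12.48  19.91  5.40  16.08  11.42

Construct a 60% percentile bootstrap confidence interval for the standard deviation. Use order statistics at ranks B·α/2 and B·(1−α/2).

Sorted replicates: 5.40, 6.88, 10.84, 11.42, 11.96, 12.40, 12.48, 14.01, 16.08, 19.91
α = 0.40; lower rank = 10 × 0.200 = 2; upper rank = 10 × 0.800 = 8.
The 2nd smallest replicate is 6.88; the 8th is 14.01.

(6.88, 14.01)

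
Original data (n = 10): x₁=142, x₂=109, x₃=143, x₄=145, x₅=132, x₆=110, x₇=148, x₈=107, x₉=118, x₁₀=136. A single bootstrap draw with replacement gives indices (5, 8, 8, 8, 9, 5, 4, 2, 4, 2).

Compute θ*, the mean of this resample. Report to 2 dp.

Resample values: 132, 107, 107, 107, 118, 132, 145, 109, 145, 109.
Mean = (132 + 107 + 107 + 107 + 118 + 132 + 145 + 109 + 145 + 109) / 10 = 1211.0 / 10 = 121.10

θ* = 121.10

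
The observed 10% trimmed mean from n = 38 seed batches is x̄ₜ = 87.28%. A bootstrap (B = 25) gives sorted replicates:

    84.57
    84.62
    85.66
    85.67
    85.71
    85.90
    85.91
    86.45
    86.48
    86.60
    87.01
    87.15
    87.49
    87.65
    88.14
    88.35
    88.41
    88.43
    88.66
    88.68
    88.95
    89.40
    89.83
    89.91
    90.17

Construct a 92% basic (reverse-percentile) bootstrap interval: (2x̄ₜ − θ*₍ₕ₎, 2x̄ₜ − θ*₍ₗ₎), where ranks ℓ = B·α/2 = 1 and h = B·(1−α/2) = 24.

(84.65, 89.99)

Percentile endpoints at ranks 1 and 24: θ*₍1₎ = 84.57, θ*₍24₎ = 89.91.
Basic interval reflects these around x̄ₜ:
  lower = 2 × 87.28 − 89.91 = 84.65
  upper = 2 × 87.28 − 84.57 = 89.99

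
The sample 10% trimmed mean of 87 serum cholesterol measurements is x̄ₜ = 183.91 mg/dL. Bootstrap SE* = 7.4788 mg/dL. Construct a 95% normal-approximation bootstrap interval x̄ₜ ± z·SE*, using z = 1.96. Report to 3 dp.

(169.252, 198.568)

Margin = 1.96 × 7.4788 = 14.6584
Interval: 183.91 ± 14.6584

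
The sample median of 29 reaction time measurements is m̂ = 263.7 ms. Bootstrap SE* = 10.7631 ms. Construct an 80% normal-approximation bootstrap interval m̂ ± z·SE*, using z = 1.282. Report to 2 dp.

(249.90, 277.50)

Margin = 1.282 × 10.7631 = 13.798
Interval: 263.7 ± 13.798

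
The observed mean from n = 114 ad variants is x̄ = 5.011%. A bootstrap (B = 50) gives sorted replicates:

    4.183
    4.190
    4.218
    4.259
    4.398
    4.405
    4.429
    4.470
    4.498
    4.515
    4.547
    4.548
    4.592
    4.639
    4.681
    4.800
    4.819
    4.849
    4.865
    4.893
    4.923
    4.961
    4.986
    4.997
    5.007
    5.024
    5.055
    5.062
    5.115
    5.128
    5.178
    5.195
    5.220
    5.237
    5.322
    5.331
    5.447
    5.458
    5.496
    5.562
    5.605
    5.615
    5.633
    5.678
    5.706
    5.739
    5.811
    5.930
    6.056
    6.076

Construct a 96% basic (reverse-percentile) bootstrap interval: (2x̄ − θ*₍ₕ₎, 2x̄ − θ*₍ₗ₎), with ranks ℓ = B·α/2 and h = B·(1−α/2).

Percentile endpoints at ranks 1 and 49: θ*₍1₎ = 4.183, θ*₍49₎ = 6.056.
Basic interval reflects these around x̄:
  lower = 2 × 5.011 − 6.056 = 3.966
  upper = 2 × 5.011 − 4.183 = 5.839

(3.966, 5.839)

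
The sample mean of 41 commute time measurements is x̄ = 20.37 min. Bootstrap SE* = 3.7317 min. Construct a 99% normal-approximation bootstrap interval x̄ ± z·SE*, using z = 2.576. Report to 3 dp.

Margin = 2.576 × 3.7317 = 9.6129
Interval: 20.37 ± 9.6129

(10.757, 29.983)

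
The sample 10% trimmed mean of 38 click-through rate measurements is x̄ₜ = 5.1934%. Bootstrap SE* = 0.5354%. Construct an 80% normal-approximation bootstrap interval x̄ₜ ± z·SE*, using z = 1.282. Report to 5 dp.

Margin = 1.282 × 0.5354 = 0.686383
Interval: 5.1934 ± 0.686383

(4.50702, 5.87978)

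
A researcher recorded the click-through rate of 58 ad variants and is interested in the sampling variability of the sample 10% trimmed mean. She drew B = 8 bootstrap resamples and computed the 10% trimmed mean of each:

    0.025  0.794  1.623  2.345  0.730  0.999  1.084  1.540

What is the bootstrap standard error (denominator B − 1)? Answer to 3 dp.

SE* = 0.697

Bootstrap SE is the standard deviation of the 8 replicate 10% trimmed means.
Mean of replicates: (0.025 + 0.794 + 1.623 + 2.345 + 0.730 + 0.999 + 1.084 + 1.540) / 8 = 9.1400 / 8 = 1.1425
Sum of squared deviations: (−1.1175)² + (−0.3485)² + (+0.4805)² + (+1.2025)² + (−0.4125)² + (−0.1435)² + (−0.0585)² + (+0.3975)² = 3.3993
Variance = 3.3993 / 7 = 0.4856
SE* = √0.4856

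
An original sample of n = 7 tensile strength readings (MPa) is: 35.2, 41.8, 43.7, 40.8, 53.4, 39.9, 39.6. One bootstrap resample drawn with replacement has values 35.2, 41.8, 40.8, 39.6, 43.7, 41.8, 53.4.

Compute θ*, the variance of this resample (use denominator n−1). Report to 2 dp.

θ* = 30.94

Mean = 42.3286; sum of squared deviations = 185.6143
s² = 185.6143 / 6 = 30.9357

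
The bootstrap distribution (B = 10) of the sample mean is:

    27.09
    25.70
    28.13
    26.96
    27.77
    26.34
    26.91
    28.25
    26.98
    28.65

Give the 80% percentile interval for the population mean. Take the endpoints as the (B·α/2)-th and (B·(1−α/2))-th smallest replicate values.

(25.70, 28.25)

Sorted replicates: 25.70, 26.34, 26.91, 26.96, 26.98, 27.09, 27.77, 28.13, 28.25, 28.65
α = 0.20; lower rank = 10 × 0.100 = 1; upper rank = 10 × 0.900 = 9.
The 1st smallest replicate is 25.70; the 9th is 28.25.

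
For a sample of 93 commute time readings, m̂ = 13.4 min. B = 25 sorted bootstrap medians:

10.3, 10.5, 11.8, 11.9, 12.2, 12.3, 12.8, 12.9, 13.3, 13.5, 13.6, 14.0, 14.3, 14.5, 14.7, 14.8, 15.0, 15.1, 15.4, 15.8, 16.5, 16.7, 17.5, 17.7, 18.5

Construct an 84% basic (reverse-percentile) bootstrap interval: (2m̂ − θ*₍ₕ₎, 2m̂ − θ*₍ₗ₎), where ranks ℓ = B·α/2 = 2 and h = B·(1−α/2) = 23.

(9.3, 16.3)

Percentile endpoints at ranks 2 and 23: θ*₍2₎ = 10.5, θ*₍23₎ = 17.5.
Basic interval reflects these around m̂:
  lower = 2 × 13.4 − 17.5 = 9.3
  upper = 2 × 13.4 − 10.5 = 16.3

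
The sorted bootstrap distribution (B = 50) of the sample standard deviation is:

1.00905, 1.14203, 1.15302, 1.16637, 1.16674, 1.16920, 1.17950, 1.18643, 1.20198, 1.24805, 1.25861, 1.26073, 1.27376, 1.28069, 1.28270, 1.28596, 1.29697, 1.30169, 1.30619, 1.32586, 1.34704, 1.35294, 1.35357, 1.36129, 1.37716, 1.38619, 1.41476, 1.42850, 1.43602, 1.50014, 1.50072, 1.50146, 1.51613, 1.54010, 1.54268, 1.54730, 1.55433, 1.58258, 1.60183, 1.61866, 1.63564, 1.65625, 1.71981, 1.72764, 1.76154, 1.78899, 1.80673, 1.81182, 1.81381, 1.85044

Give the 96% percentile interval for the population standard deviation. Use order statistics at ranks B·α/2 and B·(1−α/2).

α = 0.04; lower rank = 50 × 0.020 = 1; upper rank = 50 × 0.980 = 49.
The 1st smallest replicate is 1.00905; the 49th is 1.81381.

(1.00905, 1.81381)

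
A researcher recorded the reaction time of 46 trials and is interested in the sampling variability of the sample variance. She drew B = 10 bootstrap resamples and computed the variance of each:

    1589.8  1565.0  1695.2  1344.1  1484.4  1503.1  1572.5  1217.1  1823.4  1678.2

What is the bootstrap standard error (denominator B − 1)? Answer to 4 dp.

SE* = 174.5557

Bootstrap SE is the standard deviation of the 10 replicate variances.
Mean of replicates: (1589.8 + 1565.0 + 1695.2 + 1344.1 + 1484.4 + 1503.1 + 1572.5 + 1217.1 + 1823.4 + 1678.2) / 10 = 15472.80000 / 10 = 1547.28000
Sum of squared deviations: (+42.52000)² + (+17.72000)² + (+147.92000)² + (−203.18000)² + (−62.88000)² + (−44.18000)² + (+25.22000)² + (−330.18000)² + (+276.12000)² + (+130.92000)² = 274227.33600
Variance = 274227.33600 / 9 = 30469.70400
SE* = √30469.70400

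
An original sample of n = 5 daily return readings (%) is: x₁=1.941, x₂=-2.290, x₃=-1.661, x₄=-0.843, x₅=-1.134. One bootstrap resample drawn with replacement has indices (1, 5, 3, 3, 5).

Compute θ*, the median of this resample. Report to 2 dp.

θ* = -1.13

Resample values: 1.941, -1.134, -1.661, -1.661, -1.134.
Sorted: -1.661, -1.661, -1.134, -1.134, 1.941
Median = middle value = -1.13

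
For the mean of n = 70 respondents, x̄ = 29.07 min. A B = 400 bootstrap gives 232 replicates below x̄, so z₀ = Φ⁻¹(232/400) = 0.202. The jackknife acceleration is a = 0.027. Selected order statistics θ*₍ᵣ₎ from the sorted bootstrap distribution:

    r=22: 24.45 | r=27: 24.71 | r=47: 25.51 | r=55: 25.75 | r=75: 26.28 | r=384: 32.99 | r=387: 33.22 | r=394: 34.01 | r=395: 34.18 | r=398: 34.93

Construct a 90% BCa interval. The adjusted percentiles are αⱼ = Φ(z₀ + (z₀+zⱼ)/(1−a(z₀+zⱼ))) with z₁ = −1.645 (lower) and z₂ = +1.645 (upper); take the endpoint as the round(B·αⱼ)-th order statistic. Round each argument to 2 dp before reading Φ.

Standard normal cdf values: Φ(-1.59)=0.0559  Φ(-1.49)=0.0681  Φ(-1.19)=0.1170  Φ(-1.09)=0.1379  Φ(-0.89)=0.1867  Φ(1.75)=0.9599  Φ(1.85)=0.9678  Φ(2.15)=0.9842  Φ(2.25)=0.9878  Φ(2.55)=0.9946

Lower: z₀ + z₁ = 0.202 + (-1.645) = -1.443; 1 − a(z₀+z₁) = 1 − (0.027)(-1.443) = 1.0390; argument = 0.202 + (-1.443)/1.0390 = -1.1869 → -1.19.
α₁ = Φ(-1.19) = 0.1170; rank = round(400 × 0.1170) = 47; θ*₍47₎ = 25.51.
Upper: z₀ + z₂ = 1.847; 1 − a(z₀+z₂) = 0.9501; argument = 2.1459 → 2.15; α₂ = 0.9842; rank = 394; θ*₍394₎ = 34.01.

(25.51, 34.01)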